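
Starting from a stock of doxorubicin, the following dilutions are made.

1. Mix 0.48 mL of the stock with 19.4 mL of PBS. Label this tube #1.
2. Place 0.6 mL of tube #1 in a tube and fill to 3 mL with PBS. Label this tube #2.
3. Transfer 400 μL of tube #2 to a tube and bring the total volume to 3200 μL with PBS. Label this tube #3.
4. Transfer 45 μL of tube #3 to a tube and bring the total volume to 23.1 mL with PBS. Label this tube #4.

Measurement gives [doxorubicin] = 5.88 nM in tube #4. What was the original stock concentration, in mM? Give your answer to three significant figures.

5.00 mM

Step 1: 0.48 mL + 19.4 mL = 19.88 mL total → factor 19.88/0.48 = 41.417
Step 2: 0.6 mL brought to 3 mL → factor 3/0.6 = 5
Step 3: 400 μL brought to 3200 μL → factor 3200/400 = 8
Step 4: 45 μL brought to 23.1 mL → factor 23100/45 = 513.33
Overall dilution factor = 41.417 × 5 × 8 × 513.33 = 8.5042 × 10^5
Stock = 5.88 nM × 8.5042 × 10^5 = 5.000 × 10^6 nM = 5.00 mM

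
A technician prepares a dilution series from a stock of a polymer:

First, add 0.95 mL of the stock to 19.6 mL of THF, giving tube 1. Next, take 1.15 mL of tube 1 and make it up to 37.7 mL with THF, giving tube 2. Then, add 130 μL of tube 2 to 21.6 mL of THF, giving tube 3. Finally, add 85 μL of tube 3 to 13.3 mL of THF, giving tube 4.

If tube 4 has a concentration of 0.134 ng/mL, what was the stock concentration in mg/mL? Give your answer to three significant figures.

Step 1: 0.95 mL + 19.6 mL = 20.55 mL total → factor 20.55/0.95 = 21.632
Step 2: 1.15 mL brought to 37.7 mL → factor 37.7/1.15 = 32.783
Step 3: 130 μL + 21.6 mL = 21730 μL total → factor 21730/130 = 167.15
Step 4: 85 μL + 13.3 mL = 13385 μL total → factor 13385/85 = 157.47
Overall dilution factor = 21.632 × 32.783 × 167.15 × 157.47 = 1.8666 × 10^7
Stock = 0.134 ng/mL × 1.8666 × 10^7 = 2.501 × 10^6 ng/mL = 2.50 mg/mL

2.50 mg/mL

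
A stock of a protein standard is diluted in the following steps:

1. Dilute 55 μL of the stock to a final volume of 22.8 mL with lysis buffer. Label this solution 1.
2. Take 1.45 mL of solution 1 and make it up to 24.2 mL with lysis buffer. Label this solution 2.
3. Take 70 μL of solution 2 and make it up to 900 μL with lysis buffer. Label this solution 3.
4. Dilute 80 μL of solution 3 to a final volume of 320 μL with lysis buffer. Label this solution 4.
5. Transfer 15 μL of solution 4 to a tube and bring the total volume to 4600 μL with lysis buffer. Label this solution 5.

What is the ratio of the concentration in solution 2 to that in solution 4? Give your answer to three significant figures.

Step 1: 55 μL brought to 22.8 mL → factor 22800/55 = 414.55
Step 2: 1.45 mL brought to 24.2 mL → factor 24.2/1.45 = 16.69
Step 3: 70 μL brought to 900 μL → factor 900/70 = 12.857
Step 4: 80 μL brought to 320 μL → factor 320/80 = 4
Dilution factor to solution 2 = 6918.6; to solution 4 = 3.5581 × 10^5
[solution 2]/[solution 4] = (factor to solution 4)/(factor to solution 2) = 3.5581 × 10^5/6918.6 = 51.4

51.4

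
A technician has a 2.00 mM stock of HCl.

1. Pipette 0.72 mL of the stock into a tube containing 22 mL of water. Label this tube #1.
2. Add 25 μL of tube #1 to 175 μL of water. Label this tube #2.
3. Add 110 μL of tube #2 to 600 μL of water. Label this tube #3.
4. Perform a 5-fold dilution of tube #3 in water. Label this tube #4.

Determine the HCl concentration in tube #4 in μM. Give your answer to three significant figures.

Step 1: 0.72 mL + 22 mL = 22.72 mL total → factor 22.72/0.72 = 31.556
Step 2: 25 μL + 175 μL = 200 μL total → factor 200/25 = 8
Step 3: 110 μL + 600 μL = 710 μL total → factor 710/110 = 6.4545
Step 4: 5-fold → factor 5
Overall dilution factor = 31.556 × 8 × 6.4545 × 5 = 8147.1
Final = 2.00 mM / 8147.1 = 0.0002455 mM = 0.245 μM

0.245 μM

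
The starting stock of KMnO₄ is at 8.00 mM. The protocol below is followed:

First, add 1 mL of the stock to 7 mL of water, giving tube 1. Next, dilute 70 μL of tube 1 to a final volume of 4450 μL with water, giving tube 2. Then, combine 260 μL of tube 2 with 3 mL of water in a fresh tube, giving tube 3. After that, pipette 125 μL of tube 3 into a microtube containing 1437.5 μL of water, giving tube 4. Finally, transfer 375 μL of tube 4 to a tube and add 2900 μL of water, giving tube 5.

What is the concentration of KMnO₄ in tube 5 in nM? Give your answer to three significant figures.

11.5 nM

Step 1: 1 mL + 7 mL = 8 mL total → factor 8/1 = 8
Step 2: 70 μL brought to 4450 μL → factor 4450/70 = 63.571
Step 3: 260 μL + 3 mL = 3260 μL total → factor 3260/260 = 12.538
Step 4: 125 μL + 1437.5 μL = 1562.5 μL total → factor 1562.5/125 = 12.5
Step 5: 375 μL + 2900 μL = 3275 μL total → factor 3275/375 = 8.7333
Overall dilution factor = 8 × 63.571 × 12.538 × 12.5 × 8.7333 = 6.9612 × 10^5
Final = 8.00 mM / 6.9612 × 10^5 = 1.149 × 10^-5 mM = 11.5 nM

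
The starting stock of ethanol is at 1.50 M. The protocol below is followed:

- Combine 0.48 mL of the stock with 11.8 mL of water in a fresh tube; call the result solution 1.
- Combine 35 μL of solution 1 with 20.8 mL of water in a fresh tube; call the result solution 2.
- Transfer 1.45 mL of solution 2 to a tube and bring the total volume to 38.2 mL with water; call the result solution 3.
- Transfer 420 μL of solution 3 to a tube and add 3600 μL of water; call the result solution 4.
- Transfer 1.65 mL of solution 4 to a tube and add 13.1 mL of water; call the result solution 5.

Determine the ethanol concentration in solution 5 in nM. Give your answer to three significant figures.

Step 1: 0.48 mL + 11.8 mL = 12.28 mL total → factor 12.28/0.48 = 25.583
Step 2: 35 μL + 20.8 mL = 20835 μL total → factor 20835/35 = 595.29
Step 3: 1.45 mL brought to 38.2 mL → factor 38.2/1.45 = 26.345
Step 4: 420 μL + 3600 μL = 4020 μL total → factor 4020/420 = 9.5714
Step 5: 1.65 mL + 13.1 mL = 14.75 mL total → factor 14.75/1.65 = 8.9394
Overall dilution factor = 25.583 × 595.29 × 26.345 × 9.5714 × 8.9394 = 3.4329 × 10^7
Final = 1.50 M / 3.4329 × 10^7 = 4.369 × 10^-8 M = 43.7 nM

43.7 nM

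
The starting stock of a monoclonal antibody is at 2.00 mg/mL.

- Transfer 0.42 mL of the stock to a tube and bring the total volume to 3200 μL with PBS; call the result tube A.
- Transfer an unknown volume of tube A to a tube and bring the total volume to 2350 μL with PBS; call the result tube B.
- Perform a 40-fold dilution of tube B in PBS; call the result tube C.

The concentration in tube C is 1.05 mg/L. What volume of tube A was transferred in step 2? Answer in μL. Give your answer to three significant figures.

376 μL

Step 1: 0.42 mL brought to 3200 μL → factor 3.2/0.42 = 7.619
Step 2: v brought to 2350 μL → factor = 2350 μL/v
Step 3: 40-fold → factor 40
Product of known-step factors = 304.76
Overall factor = 2.00 mg/mL / (1.05 mg/L) = 1904.8
Step-2 factor = 1904.8 / 304.76 = 6.25
v = 2350 μL / 6.25 = 376 μL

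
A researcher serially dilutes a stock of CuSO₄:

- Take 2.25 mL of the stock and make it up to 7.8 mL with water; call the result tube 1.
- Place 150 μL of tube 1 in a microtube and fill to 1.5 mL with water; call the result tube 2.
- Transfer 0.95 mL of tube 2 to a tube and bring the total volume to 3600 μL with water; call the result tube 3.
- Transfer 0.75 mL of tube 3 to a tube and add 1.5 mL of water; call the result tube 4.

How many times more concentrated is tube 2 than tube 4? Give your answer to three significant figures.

11.4

Step 1: 2.25 mL brought to 7.8 mL → factor 7.8/2.25 = 3.4667
Step 2: 150 μL brought to 1.5 mL → factor 1500/150 = 10
Step 3: 0.95 mL brought to 3600 μL → factor 3.6/0.95 = 3.7895
Step 4: 0.75 mL + 1.5 mL = 2.25 mL total → factor 2.25/0.75 = 3
Dilution factor to tube 2 = 34.667; to tube 4 = 394.11
[tube 2]/[tube 4] = (factor to tube 4)/(factor to tube 2) = 394.11/34.667 = 11.4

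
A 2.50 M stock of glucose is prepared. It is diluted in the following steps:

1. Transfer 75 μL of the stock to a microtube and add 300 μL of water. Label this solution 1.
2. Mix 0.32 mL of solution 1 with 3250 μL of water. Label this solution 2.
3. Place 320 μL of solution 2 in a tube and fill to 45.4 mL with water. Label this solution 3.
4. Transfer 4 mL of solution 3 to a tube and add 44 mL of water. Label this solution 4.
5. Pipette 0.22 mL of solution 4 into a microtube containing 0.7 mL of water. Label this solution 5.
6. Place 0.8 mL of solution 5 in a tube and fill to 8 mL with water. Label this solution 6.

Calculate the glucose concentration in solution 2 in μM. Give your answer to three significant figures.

Step 1: 75 μL + 300 μL = 375 μL total → factor 375/75 = 5
Step 2: 0.32 mL + 3250 μL = 3.57 mL total → factor 3.57/0.32 = 11.156
Dilution factor through solution 2 = 5 × 11.156 = 55.781
[solution 2] = 2.50 M / 55.781 = 0.04482 M = 4.48 × 10^4 μM

4.48 × 10^4 μM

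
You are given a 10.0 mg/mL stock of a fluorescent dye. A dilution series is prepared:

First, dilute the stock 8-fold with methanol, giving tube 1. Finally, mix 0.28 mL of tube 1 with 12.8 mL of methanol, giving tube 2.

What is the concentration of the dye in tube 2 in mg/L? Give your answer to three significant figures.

Step 1: 8-fold → factor 8
Step 2: 0.28 mL + 12.8 mL = 13.08 mL total → factor 13.08/0.28 = 46.714
Overall dilution factor = 8 × 46.714 = 373.71
Final = 10.0 mg/mL / 373.71 = 0.02676 mg/mL = 26.8 mg/L

26.8 mg/L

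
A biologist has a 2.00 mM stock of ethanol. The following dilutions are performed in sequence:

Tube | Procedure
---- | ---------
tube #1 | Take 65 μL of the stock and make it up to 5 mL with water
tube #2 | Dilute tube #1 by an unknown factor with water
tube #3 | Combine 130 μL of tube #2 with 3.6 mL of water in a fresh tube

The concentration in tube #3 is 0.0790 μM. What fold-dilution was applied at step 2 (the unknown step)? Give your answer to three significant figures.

Step 1: 65 μL brought to 5 mL → factor 5000/65 = 76.923
Step 2: unknown factor x
Step 3: 130 μL + 3.6 mL = 3730 μL total → factor 3730/130 = 28.692
Product of known-step factors = 2207.1
Overall factor = 2.00 mM / (0.0790 μM) = 25316
x = 25316 / 2207.1 = 11.5

11.5-fold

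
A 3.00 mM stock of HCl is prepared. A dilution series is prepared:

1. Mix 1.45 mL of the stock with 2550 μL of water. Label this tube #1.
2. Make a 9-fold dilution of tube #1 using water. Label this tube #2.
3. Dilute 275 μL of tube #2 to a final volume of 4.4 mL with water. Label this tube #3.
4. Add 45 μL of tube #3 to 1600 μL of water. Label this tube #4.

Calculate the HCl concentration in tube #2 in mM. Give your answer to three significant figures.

0.121 mM

Step 1: 1.45 mL + 2550 μL = 4 mL total → factor 4/1.45 = 2.7586
Step 2: 9-fold → factor 9
Dilution factor through tube #2 = 2.7586 × 9 = 24.828
[tube #2] = 3.00 mM / 24.828 = 0.121 mM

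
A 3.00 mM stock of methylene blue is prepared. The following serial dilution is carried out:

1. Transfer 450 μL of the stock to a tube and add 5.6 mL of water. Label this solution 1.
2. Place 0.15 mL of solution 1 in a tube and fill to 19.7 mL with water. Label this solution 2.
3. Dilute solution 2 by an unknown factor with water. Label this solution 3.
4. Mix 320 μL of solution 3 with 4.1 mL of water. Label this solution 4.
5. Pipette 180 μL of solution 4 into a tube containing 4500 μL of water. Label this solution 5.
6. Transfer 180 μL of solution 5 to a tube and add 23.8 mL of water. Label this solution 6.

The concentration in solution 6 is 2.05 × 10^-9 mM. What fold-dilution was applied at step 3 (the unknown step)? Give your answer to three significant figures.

Step 1: 450 μL + 5.6 mL = 6050 μL total → factor 6050/450 = 13.444
Step 2: 0.15 mL brought to 19.7 mL → factor 19.7/0.15 = 131.33
Step 3: unknown factor x
Step 4: 320 μL + 4.1 mL = 4420 μL total → factor 4420/320 = 13.812
Step 5: 180 μL + 4500 μL = 4680 μL total → factor 4680/180 = 26
Step 6: 180 μL + 23.8 mL = 23980 μL total → factor 23980/180 = 133.22
Product of known-step factors = 8.4477 × 10^7
Overall factor = 3.00 mM / (2.05 × 10^-9 mM) = 1.4634 × 10^9
x = 1.4634 × 10^9 / 8.4477 × 10^7 = 17.3

17.3-fold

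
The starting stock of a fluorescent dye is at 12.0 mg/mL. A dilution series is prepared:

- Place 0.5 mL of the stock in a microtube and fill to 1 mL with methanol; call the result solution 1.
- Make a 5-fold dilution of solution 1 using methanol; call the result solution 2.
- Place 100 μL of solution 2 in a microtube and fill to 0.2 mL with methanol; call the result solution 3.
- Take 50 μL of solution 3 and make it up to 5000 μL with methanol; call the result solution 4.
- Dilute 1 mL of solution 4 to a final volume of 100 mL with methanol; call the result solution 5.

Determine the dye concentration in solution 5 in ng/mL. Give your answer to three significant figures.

Step 1: 0.5 mL brought to 1 mL → factor 1/0.5 = 2
Step 2: 5-fold → factor 5
Step 3: 100 μL brought to 0.2 mL → factor 200/100 = 2
Step 4: 50 μL brought to 5000 μL → factor 5000/50 = 100
Step 5: 1 mL brought to 100 mL → factor 100/1 = 100
Overall dilution factor = 2 × 5 × 2 × 100 × 100 = 2 × 10^5
Final = 12.0 mg/mL / 2 × 10^5 = 6.000 × 10^-5 mg/mL = 60.0 ng/mL

60.0 ng/mL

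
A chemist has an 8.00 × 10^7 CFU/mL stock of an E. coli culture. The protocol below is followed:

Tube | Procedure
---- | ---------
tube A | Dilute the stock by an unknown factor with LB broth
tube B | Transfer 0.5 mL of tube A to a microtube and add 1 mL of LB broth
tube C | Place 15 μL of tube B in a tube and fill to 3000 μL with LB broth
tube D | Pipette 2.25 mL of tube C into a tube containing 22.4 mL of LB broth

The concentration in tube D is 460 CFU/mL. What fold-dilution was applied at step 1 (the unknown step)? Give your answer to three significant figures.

Step 1: unknown factor x
Step 2: 0.5 mL + 1 mL = 1.5 mL total → factor 1.5/0.5 = 3
Step 3: 15 μL brought to 3000 μL → factor 3000/15 = 200
Step 4: 2.25 mL + 22.4 mL = 24.65 mL total → factor 24.65/2.25 = 10.956
Product of known-step factors = 6573.3
Overall factor = 8.00 × 10^7 CFU/mL / (460 CFU/mL) = 1.7391 × 10^5
x = 1.7391 × 10^5 / 6573.3 = 26.5

26.5-fold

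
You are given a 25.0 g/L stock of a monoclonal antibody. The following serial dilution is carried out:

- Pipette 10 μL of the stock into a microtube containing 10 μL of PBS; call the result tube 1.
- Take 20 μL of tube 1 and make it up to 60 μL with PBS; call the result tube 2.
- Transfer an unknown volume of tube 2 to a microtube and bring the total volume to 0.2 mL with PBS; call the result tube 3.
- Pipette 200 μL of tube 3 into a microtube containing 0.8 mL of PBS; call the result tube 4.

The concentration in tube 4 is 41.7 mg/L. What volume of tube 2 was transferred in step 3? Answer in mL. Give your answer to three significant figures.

Step 1: 10 μL + 10 μL = 20 μL total → factor 20/10 = 2
Step 2: 20 μL brought to 60 μL → factor 60/20 = 3
Step 3: v brought to 0.2 mL → factor = 0.2 mL/v
Step 4: 200 μL + 0.8 mL = 1000 μL total → factor 1000/200 = 5
Product of known-step factors = 30
Overall factor = 25.0 g/L / (41.7 mg/L) = 599.52
Step-3 factor = 599.52 / 30 = 19.984
v = 0.2 mL / 19.984 = 0.0100 mL

0.0100 mL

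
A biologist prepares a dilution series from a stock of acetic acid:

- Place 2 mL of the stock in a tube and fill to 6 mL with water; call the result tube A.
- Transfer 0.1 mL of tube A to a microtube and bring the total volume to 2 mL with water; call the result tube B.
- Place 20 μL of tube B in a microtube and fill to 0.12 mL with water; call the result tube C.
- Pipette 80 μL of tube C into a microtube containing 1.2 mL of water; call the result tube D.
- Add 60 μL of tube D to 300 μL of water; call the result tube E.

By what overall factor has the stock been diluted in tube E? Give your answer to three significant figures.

3.46 × 10^4

Step 1: 2 mL brought to 6 mL → factor 6/2 = 3
Step 2: 0.1 mL brought to 2 mL → factor 2/0.1 = 20
Step 3: 20 μL brought to 0.12 mL → factor 120/20 = 6
Step 4: 80 μL + 1.2 mL = 1280 μL total → factor 1280/80 = 16
Step 5: 60 μL + 300 μL = 360 μL total → factor 360/60 = 6
Overall dilution factor = 3 × 20 × 6 × 16 × 6 = 34560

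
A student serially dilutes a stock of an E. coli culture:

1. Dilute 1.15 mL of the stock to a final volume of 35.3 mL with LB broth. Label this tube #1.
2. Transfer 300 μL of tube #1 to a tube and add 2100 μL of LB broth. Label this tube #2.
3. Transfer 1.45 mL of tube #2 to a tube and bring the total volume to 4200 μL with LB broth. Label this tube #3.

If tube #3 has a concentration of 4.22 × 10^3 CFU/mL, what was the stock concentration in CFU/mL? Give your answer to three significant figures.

Step 1: 1.15 mL brought to 35.3 mL → factor 35.3/1.15 = 30.696
Step 2: 300 μL + 2100 μL = 2400 μL total → factor 2400/300 = 8
Step 3: 1.45 mL brought to 4200 μL → factor 4.2/1.45 = 2.8966
Overall dilution factor = 30.696 × 8 × 2.8966 = 711.29
Stock = 4.22 × 10^3 CFU/mL × 711.29 = 3.00 × 10^6 CFU/mL

3.00 × 10^6 CFU/mL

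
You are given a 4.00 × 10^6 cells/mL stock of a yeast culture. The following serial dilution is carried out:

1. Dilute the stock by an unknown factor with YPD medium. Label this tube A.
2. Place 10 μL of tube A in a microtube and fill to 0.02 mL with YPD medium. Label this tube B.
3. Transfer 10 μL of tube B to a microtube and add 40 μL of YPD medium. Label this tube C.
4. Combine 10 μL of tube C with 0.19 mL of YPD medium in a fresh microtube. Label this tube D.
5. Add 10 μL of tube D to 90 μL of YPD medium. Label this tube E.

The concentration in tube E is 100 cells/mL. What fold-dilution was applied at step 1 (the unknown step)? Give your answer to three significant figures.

20.0-fold

Step 1: unknown factor x
Step 2: 10 μL brought to 0.02 mL → factor 20/10 = 2
Step 3: 10 μL + 40 μL = 50 μL total → factor 50/10 = 5
Step 4: 10 μL + 0.19 mL = 200 μL total → factor 200/10 = 20
Step 5: 10 μL + 90 μL = 100 μL total → factor 100/10 = 10
Product of known-step factors = 2000
Overall factor = 4.00 × 10^6 cells/mL / (100 cells/mL) = 40000
x = 40000 / 2000 = 20.0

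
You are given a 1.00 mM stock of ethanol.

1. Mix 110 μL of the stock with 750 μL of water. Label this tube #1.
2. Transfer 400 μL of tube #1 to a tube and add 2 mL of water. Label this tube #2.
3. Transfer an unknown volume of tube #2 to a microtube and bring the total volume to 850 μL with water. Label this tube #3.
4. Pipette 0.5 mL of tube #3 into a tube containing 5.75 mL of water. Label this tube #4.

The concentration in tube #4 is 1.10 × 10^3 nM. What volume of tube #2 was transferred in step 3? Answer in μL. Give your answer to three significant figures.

Step 1: 110 μL + 750 μL = 860 μL total → factor 860/110 = 7.8182
Step 2: 400 μL + 2 mL = 2400 μL total → factor 2400/400 = 6
Step 3: v brought to 850 μL → factor = 850 μL/v
Step 4: 0.5 mL + 5.75 mL = 6.25 mL total → factor 6.25/0.5 = 12.5
Product of known-step factors = 586.36
Overall factor = 1.00 mM / (1.10 × 10^3 nM) = 909.09
Step-3 factor = 909.09 / 586.36 = 1.5504
v = 850 μL / 1.5504 = 548 μL

548 μL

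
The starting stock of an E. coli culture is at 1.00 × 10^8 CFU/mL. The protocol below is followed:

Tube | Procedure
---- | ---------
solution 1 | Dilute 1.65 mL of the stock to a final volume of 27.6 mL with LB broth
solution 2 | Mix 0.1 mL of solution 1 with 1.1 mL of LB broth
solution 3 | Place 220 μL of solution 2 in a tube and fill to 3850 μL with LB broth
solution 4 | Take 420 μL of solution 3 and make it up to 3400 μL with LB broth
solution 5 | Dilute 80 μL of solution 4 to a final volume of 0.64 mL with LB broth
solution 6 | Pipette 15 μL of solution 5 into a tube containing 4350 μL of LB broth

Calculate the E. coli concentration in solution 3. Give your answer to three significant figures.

Step 1: 1.65 mL brought to 27.6 mL → factor 27.6/1.65 = 16.727
Step 2: 0.1 mL + 1.1 mL = 1.2 mL total → factor 1.2/0.1 = 12
Step 3: 220 μL brought to 3850 μL → factor 3850/220 = 17.5
Dilution factor through solution 3 = 16.727 × 12 × 17.5 = 3512.7
[solution 3] = 1.00 × 10^8 CFU/mL / 3512.7 = 2.85 × 10^4 CFU/mL

2.85 × 10^4 CFU/mL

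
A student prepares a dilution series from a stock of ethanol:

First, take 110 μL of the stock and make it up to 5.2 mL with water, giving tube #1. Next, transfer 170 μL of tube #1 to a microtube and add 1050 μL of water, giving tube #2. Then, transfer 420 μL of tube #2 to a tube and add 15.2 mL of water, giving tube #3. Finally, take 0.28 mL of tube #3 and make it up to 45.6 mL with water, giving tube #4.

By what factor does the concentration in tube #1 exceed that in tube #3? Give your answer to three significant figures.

267

Step 1: 110 μL brought to 5.2 mL → factor 5200/110 = 47.273
Step 2: 170 μL + 1050 μL = 1220 μL total → factor 1220/170 = 7.1765
Step 3: 420 μL + 15.2 mL = 15620 μL total → factor 15620/420 = 37.19
Dilution factor to tube #1 = 47.273; to tube #3 = 12617
[tube #1]/[tube #3] = (factor to tube #3)/(factor to tube #1) = 12617/47.273 = 267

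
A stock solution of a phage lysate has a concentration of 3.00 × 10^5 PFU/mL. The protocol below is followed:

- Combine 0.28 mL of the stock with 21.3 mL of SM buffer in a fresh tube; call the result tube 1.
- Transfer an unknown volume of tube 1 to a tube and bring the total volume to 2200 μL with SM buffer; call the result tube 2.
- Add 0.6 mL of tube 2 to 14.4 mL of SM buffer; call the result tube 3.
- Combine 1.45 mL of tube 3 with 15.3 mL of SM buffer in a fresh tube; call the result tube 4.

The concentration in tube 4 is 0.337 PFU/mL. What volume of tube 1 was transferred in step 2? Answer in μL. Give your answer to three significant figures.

55.0 μL

Step 1: 0.28 mL + 21.3 mL = 21.58 mL total → factor 21.58/0.28 = 77.071
Step 2: v brought to 2200 μL → factor = 2200 μL/v
Step 3: 0.6 mL + 14.4 mL = 15 mL total → factor 15/0.6 = 25
Step 4: 1.45 mL + 15.3 mL = 16.75 mL total → factor 16.75/1.45 = 11.552
Product of known-step factors = 22258
Overall factor = 3.00 × 10^5 PFU/mL / (0.337 PFU/mL) = 8.9021 × 10^5
Step-2 factor = 8.9021 × 10^5 / 22258 = 39.995
v = 2200 μL / 39.995 = 55.0 μL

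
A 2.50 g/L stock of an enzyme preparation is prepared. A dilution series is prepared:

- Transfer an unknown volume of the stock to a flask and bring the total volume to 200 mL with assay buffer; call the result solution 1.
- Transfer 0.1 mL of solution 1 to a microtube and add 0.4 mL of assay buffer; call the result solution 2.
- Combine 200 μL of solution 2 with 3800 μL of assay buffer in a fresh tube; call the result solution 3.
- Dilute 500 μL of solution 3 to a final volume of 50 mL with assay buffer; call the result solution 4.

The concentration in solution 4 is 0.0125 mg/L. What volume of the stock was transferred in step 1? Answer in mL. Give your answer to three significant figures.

10.0 mL

Step 1: v brought to 200 mL → factor = 200 mL/v
Step 2: 0.1 mL + 0.4 mL = 0.5 mL total → factor 0.5/0.1 = 5
Step 3: 200 μL + 3800 μL = 4000 μL total → factor 4000/200 = 20
Step 4: 500 μL brought to 50 mL → factor 50000/500 = 100
Product of known-step factors = 10000
Overall factor = 2.50 g/L / (0.0125 mg/L) = 2 × 10^5
Step-1 factor = 2 × 10^5 / 10000 = 20
v = 200 mL / 20 = 10.0 mL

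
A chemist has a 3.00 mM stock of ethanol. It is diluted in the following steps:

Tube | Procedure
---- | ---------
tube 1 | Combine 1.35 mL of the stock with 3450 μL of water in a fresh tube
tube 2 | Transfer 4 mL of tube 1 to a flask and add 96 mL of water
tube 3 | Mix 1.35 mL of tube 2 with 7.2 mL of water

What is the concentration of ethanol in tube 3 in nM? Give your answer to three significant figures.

Step 1: 1.35 mL + 3450 μL = 4.8 mL total → factor 4.8/1.35 = 3.5556
Step 2: 4 mL + 96 mL = 100 mL total → factor 100/4 = 25
Step 3: 1.35 mL + 7.2 mL = 8.55 mL total → factor 8.55/1.35 = 6.3333
Overall dilution factor = 3.5556 × 25 × 6.3333 = 562.96
Final = 3.00 mM / 562.96 = 0.005329 mM = 5.33 × 10^3 nM

5.33 × 10^3 nM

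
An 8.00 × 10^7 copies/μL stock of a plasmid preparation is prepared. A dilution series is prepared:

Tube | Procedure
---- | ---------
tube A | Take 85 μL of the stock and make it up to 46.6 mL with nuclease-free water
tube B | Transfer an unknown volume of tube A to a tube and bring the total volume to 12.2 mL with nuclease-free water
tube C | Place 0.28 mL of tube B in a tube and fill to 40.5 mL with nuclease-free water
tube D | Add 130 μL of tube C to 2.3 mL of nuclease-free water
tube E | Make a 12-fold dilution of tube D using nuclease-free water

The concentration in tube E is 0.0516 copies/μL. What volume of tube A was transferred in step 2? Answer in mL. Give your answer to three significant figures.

0.140 mL

Step 1: 85 μL brought to 46.6 mL → factor 46600/85 = 548.24
Step 2: v brought to 12.2 mL → factor = 12.2 mL/v
Step 3: 0.28 mL brought to 40.5 mL → factor 40.5/0.28 = 144.64
Step 4: 130 μL + 2.3 mL = 2430 μL total → factor 2430/130 = 18.692
Step 5: 12-fold → factor 12
Product of known-step factors = 1.7787 × 10^7
Overall factor = 8.00 × 10^7 copies/μL / (0.0516 copies/μL) = 1.5504 × 10^9
Step-2 factor = 1.5504 × 10^9 / 1.7787 × 10^7 = 87.163
v = 12.2 mL / 87.163 = 0.140 mL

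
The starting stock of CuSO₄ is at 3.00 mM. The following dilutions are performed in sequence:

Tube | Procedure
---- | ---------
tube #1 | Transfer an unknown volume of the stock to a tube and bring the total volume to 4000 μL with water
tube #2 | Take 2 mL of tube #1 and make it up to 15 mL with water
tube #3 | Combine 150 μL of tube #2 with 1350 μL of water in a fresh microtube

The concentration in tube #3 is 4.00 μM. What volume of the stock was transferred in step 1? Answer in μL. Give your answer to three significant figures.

Step 1: v brought to 4000 μL → factor = 4000 μL/v
Step 2: 2 mL brought to 15 mL → factor 15/2 = 7.5
Step 3: 150 μL + 1350 μL = 1500 μL total → factor 1500/150 = 10
Product of known-step factors = 75
Overall factor = 3.00 mM / (4.00 μM) = 750
Step-1 factor = 750 / 75 = 10
v = 4000 μL / 10 = 400 μL

400 μL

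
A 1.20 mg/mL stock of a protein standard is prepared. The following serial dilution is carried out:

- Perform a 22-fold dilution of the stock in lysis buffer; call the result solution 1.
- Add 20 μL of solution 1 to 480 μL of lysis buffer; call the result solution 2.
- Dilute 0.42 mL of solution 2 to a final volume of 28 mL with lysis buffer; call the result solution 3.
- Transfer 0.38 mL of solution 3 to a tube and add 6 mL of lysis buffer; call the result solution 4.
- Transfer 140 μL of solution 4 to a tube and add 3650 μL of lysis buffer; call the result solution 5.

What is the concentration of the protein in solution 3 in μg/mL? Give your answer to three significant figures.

0.0327 μg/mL

Step 1: 22-fold → factor 22
Step 2: 20 μL + 480 μL = 500 μL total → factor 500/20 = 25
Step 3: 0.42 mL brought to 28 mL → factor 28/0.42 = 66.667
Dilution factor through solution 3 = 22 × 25 × 66.667 = 36667
[solution 3] = 1.20 mg/mL / 36667 = 3.273 × 10^-5 mg/mL = 0.0327 μg/mL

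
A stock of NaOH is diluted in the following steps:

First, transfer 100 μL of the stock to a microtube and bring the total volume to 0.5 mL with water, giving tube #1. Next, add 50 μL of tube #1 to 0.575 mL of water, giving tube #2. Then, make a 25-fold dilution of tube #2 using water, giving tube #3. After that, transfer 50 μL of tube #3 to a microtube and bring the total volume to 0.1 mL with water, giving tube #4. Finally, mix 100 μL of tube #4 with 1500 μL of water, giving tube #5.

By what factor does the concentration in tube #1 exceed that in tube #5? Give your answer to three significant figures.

Step 1: 100 μL brought to 0.5 mL → factor 500/100 = 5
Step 2: 50 μL + 0.575 mL = 625 μL total → factor 625/50 = 12.5
Step 3: 25-fold → factor 25
Step 4: 50 μL brought to 0.1 mL → factor 100/50 = 2
Step 5: 100 μL + 1500 μL = 1600 μL total → factor 1600/100 = 16
Dilution factor to tube #1 = 5; to tube #5 = 50000
[tube #1]/[tube #5] = (factor to tube #5)/(factor to tube #1) = 50000/5 = 1.00 × 10^4

1.00 × 10^4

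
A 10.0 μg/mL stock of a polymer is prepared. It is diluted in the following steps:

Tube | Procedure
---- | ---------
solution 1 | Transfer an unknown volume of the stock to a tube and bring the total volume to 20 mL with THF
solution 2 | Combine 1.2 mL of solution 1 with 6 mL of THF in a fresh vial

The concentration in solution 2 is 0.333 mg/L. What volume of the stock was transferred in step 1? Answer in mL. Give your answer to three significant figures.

4.00 mL

Step 1: v brought to 20 mL → factor = 20 mL/v
Step 2: 1.2 mL + 6 mL = 7.2 mL total → factor 7.2/1.2 = 6
Product of known-step factors = 6
Overall factor = 10.0 μg/mL / (0.333 mg/L) = 30.03
Step-1 factor = 30.03 / 6 = 5.005
v = 20 mL / 5.005 = 4.00 mL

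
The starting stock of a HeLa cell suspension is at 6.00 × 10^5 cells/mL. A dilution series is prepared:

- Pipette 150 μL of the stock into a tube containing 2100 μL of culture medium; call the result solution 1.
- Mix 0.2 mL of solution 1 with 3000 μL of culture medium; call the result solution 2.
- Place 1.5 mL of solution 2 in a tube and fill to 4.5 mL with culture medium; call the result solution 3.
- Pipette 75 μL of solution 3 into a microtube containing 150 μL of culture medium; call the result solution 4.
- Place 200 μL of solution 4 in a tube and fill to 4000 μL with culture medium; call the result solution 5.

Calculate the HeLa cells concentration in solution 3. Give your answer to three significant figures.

833 cells/mL

Step 1: 150 μL + 2100 μL = 2250 μL total → factor 2250/150 = 15
Step 2: 0.2 mL + 3000 μL = 3.2 mL total → factor 3.2/0.2 = 16
Step 3: 1.5 mL brought to 4.5 mL → factor 4.5/1.5 = 3
Dilution factor through solution 3 = 15 × 16 × 3 = 720
[solution 3] = 6.00 × 10^5 cells/mL / 720 = 833 cells/mL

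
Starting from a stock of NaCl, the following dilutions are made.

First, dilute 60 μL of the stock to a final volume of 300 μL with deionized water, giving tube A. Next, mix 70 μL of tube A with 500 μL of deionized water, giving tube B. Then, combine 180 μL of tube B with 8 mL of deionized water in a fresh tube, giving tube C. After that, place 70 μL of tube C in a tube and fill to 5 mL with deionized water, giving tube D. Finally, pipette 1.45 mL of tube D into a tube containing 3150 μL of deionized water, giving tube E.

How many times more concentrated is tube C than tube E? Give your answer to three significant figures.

Step 1: 60 μL brought to 300 μL → factor 300/60 = 5
Step 2: 70 μL + 500 μL = 570 μL total → factor 570/70 = 8.1429
Step 3: 180 μL + 8 mL = 8180 μL total → factor 8180/180 = 45.444
Step 4: 70 μL brought to 5 mL → factor 5000/70 = 71.429
Step 5: 1.45 mL + 3150 μL = 4.6 mL total → factor 4.6/1.45 = 3.1724
Dilution factor to tube C = 1850.2; to tube E = 4.1927 × 10^5
[tube C]/[tube E] = (factor to tube E)/(factor to tube C) = 4.1927 × 10^5/1850.2 = 227

227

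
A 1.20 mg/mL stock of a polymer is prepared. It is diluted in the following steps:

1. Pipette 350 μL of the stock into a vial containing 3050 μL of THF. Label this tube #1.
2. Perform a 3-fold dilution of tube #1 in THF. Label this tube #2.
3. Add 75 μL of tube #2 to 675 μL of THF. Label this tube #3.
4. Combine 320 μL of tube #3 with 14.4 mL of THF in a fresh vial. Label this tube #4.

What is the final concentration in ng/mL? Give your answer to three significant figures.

Step 1: 350 μL + 3050 μL = 3400 μL total → factor 3400/350 = 9.7143
Step 2: 3-fold → factor 3
Step 3: 75 μL + 675 μL = 750 μL total → factor 750/75 = 10
Step 4: 320 μL + 14.4 mL = 14720 μL total → factor 14720/320 = 46
Overall dilution factor = 9.7143 × 3 × 10 × 46 = 13406
Final = 1.20 mg/mL / 13406 = 8.951 × 10^-5 mg/mL = 89.5 ng/mL

89.5 ng/mL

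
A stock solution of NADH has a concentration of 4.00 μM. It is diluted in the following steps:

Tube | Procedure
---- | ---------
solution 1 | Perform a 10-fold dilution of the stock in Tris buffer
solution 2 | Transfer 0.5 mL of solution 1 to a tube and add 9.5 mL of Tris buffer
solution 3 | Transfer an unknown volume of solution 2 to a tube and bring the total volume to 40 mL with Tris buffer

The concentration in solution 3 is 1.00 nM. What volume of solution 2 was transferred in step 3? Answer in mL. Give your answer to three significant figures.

Step 1: 10-fold → factor 10
Step 2: 0.5 mL + 9.5 mL = 10 mL total → factor 10/0.5 = 20
Step 3: v brought to 40 mL → factor = 40 mL/v
Product of known-step factors = 200
Overall factor = 4.00 μM / (1.00 nM) = 4000
Step-3 factor = 4000 / 200 = 20
v = 40 mL / 20 = 2.00 mL

2.00 mL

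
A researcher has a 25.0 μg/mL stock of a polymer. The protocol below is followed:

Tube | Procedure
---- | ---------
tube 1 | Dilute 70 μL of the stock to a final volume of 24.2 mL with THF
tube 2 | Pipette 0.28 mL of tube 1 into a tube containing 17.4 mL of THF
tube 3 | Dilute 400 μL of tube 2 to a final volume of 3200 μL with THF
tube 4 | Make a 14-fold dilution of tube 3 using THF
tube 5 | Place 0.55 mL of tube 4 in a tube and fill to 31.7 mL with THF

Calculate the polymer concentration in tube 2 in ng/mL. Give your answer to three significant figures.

Step 1: 70 μL brought to 24.2 mL → factor 24200/70 = 345.71
Step 2: 0.28 mL + 17.4 mL = 17.68 mL total → factor 17.68/0.28 = 63.143
Dilution factor through tube 2 = 345.71 × 63.143 = 21829
[tube 2] = 25.0 μg/mL / 21829 = 0.001145 μg/mL = 1.15 ng/mL

1.15 ng/mL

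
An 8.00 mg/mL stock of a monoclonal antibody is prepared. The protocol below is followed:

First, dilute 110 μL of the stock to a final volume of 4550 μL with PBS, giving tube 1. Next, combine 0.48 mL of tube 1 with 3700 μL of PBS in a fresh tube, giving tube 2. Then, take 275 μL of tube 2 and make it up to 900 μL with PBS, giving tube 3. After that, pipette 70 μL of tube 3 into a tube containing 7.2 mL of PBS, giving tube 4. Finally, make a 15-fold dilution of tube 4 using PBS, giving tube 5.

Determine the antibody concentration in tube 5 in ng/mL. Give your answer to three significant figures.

Step 1: 110 μL brought to 4550 μL → factor 4550/110 = 41.364
Step 2: 0.48 mL + 3700 μL = 4.18 mL total → factor 4.18/0.48 = 8.7083
Step 3: 275 μL brought to 900 μL → factor 900/275 = 3.2727
Step 4: 70 μL + 7.2 mL = 7270 μL total → factor 7270/70 = 103.86
Step 5: 15-fold → factor 15
Overall dilution factor = 41.364 × 8.7083 × 3.2727 × 103.86 × 15 = 1.8365 × 10^6
Final = 8.00 mg/mL / 1.8365 × 10^6 = 4.356 × 10^-6 mg/mL = 4.36 ng/mL

4.36 ng/mL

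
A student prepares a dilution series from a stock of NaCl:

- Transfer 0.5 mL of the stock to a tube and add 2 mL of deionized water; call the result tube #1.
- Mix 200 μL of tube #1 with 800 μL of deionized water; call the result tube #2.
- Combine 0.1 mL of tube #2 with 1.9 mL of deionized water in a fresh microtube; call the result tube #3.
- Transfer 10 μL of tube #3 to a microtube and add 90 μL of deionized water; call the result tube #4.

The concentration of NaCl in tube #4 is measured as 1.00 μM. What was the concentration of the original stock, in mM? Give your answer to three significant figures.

5.00 mM

Step 1: 0.5 mL + 2 mL = 2.5 mL total → factor 2.5/0.5 = 5
Step 2: 200 μL + 800 μL = 1000 μL total → factor 1000/200 = 5
Step 3: 0.1 mL + 1.9 mL = 2 mL total → factor 2/0.1 = 20
Step 4: 10 μL + 90 μL = 100 μL total → factor 100/10 = 10
Overall dilution factor = 5 × 5 × 20 × 10 = 5000
Stock = 1.00 μM × 5000 = 5000 μM = 5.00 mM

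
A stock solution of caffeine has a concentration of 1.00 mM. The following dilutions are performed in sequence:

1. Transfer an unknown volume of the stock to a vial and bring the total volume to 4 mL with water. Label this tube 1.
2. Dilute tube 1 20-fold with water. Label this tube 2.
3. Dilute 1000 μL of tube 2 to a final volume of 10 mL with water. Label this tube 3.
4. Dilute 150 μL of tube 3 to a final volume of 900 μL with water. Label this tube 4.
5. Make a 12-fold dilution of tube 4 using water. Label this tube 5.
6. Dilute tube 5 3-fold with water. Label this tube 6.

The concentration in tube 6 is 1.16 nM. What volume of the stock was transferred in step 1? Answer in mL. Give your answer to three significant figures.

0.200 mL

Step 1: v brought to 4 mL → factor = 4 mL/v
Step 2: 20-fold → factor 20
Step 3: 1000 μL brought to 10 mL → factor 10000/1000 = 10
Step 4: 150 μL brought to 900 μL → factor 900/150 = 6
Step 5: 12-fold → factor 12
Step 6: 3-fold → factor 3
Product of known-step factors = 43200
Overall factor = 1.00 mM / (1.16 nM) = 8.6207 × 10^5
Step-1 factor = 8.6207 × 10^5 / 43200 = 19.955
v = 4 mL / 19.955 = 0.200 mL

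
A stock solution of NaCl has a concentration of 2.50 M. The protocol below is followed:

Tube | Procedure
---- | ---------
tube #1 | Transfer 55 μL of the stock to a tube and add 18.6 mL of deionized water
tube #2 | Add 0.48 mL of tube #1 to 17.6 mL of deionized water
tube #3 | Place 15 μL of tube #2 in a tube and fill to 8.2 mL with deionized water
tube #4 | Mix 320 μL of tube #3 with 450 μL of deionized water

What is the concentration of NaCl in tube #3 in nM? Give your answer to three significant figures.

Step 1: 55 μL + 18.6 mL = 18655 μL total → factor 18655/55 = 339.18
Step 2: 0.48 mL + 17.6 mL = 18.08 mL total → factor 18.08/0.48 = 37.667
Step 3: 15 μL brought to 8.2 mL → factor 8200/15 = 546.67
Dilution factor through tube #3 = 339.18 × 37.667 × 546.67 = 6.9841 × 10^6
[tube #3] = 2.50 M / 6.9841 × 10^6 = 3.580 × 10^-7 M = 358 nM

358 nM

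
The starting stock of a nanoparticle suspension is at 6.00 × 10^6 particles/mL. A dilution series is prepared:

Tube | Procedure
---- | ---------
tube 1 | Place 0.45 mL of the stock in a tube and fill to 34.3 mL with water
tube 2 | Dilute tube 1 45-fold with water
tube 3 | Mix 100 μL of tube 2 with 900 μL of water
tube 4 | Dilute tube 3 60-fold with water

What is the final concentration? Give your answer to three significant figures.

Step 1: 0.45 mL brought to 34.3 mL → factor 34.3/0.45 = 76.222
Step 2: 45-fold → factor 45
Step 3: 100 μL + 900 μL = 1000 μL total → factor 1000/100 = 10
Step 4: 60-fold → factor 60
Overall dilution factor = 76.222 × 45 × 10 × 60 = 2.058 × 10^6
Final = 6.00 × 10^6 particles/mL / 2.058 × 10^6 = 2.92 particles/mL

2.92 particles/mL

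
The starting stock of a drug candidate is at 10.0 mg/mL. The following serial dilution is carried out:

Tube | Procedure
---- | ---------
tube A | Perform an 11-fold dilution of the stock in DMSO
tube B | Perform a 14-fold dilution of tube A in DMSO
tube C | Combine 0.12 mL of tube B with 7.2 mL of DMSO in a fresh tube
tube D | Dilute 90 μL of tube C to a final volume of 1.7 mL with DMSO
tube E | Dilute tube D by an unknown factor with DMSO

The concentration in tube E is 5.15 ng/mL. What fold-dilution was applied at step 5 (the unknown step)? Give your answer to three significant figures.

Step 1: 11-fold → factor 11
Step 2: 14-fold → factor 14
Step 3: 0.12 mL + 7.2 mL = 7.32 mL total → factor 7.32/0.12 = 61
Step 4: 90 μL brought to 1.7 mL → factor 1700/90 = 18.889
Step 5: unknown factor x
Product of known-step factors = 1.7744 × 10^5
Overall factor = 10.0 mg/mL / (5.15 ng/mL) = 1.9417 × 10^6
x = 1.9417 × 10^6 / 1.7744 × 10^5 = 10.9

10.9-fold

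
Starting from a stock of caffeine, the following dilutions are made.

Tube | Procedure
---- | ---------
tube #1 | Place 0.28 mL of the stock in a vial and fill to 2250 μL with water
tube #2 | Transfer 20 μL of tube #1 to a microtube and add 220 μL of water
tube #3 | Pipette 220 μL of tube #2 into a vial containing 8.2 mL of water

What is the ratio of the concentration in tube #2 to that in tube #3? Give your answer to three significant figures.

38.3

Step 1: 0.28 mL brought to 2250 μL → factor 2.25/0.28 = 8.0357
Step 2: 20 μL + 220 μL = 240 μL total → factor 240/20 = 12
Step 3: 220 μL + 8.2 mL = 8420 μL total → factor 8420/220 = 38.273
Dilution factor to tube #2 = 96.429; to tube #3 = 3690.6
[tube #2]/[tube #3] = (factor to tube #3)/(factor to tube #2) = 3690.6/96.429 = 38.3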